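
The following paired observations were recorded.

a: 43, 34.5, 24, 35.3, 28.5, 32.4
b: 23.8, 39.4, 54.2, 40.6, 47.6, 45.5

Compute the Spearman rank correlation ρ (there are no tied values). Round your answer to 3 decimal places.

Rank a: 6, 4, 1, 5, 2, 3
Rank b: 1, 2, 6, 3, 5, 4
d = rank(a) − rank(b): 5, 2, -5, 2, -3, -1; Σd² = 68
ρ = 1 − 6Σd² / [n(n²−1)] = 1 − 6×68 / (6×35) = 1 − 408/210 ≈ -0.943

-0.943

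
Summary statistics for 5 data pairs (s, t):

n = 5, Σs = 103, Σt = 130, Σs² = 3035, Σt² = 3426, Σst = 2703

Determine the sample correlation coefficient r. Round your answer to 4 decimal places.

r = (nΣst − ΣsΣt) / √[(nΣs² − (Σs)²)(nΣt² − (Σt)²)]
Numerator: 5×2703 − 103×130 = 125
Denominator: √[(15175 − 10609)(17130 − 16900)] = √[4566 × 230] = 1024.7829
r = 125 / 1024.7829 ≈ 0.1220

0.1220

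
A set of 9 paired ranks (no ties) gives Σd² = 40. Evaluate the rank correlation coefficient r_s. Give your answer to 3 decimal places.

0.667

ρ = 1 − 6Σd² / [n(n²−1)] = 1 − 6×40 / (9×80)
  = 1 − 240/720 = 1 − 0.3333 ≈ 0.667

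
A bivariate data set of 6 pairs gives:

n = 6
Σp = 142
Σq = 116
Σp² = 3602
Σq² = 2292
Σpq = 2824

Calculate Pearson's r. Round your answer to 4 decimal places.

r = (nΣpq − ΣpΣq) / √[(nΣp² − (Σp)²)(nΣq² − (Σq)²)]
Numerator: 6×2824 − 142×116 = 472
Denominator: √[(21612 − 20164)(13752 − 13456)] = √[1448 × 296] = 654.6816
r = 472 / 654.6816 ≈ 0.7210

0.7210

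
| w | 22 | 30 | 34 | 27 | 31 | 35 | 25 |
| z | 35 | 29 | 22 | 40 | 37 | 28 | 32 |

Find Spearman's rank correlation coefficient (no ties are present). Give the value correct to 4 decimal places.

Rank w: 1, 4, 6, 3, 5, 7, 2
Rank z: 5, 3, 1, 7, 6, 2, 4
d = rank(w) − rank(z): -4, 1, 5, -4, -1, 5, -2; Σd² = 88
ρ = 1 − 6Σd² / [n(n²−1)] = 1 − 6×88 / (7×48) = 1 − 528/336 ≈ -0.5714

-0.5714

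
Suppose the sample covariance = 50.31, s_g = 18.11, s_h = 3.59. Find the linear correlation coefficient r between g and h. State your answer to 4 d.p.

r = Cov(g,h) / (s_g · s_h) = 50.31 / (18.11 × 3.59)
  = 50.31 / 65.0149 ≈ 0.7738

0.7738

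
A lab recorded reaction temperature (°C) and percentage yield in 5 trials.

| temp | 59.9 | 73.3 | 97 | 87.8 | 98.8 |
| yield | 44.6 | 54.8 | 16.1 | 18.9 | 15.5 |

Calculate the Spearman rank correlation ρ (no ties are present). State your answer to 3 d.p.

Rank temp: 1, 2, 4, 3, 5
Rank yield: 4, 5, 2, 3, 1
d = rank(temp) − rank(yield): -3, -3, 2, 0, 4; Σd² = 38
ρ = 1 − 6Σd² / [n(n²−1)] = 1 − 6×38 / (5×24) = 1 − 228/120 ≈ -0.900

-0.900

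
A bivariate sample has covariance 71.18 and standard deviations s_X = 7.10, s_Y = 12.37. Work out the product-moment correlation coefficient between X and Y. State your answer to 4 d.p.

0.8105

r = Cov(X,Y) / (s_X · s_Y) = 71.18 / (7.10 × 12.37)
  = 71.18 / 87.8270 ≈ 0.8105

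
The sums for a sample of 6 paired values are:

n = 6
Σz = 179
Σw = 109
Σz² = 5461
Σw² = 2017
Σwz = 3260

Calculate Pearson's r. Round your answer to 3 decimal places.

r = (nΣwz − ΣwΣz) / √[(nΣw² − (Σw)²)(nΣz² − (Σz)²)]
Numerator: 6×3260 − 109×179 = 49
Denominator: √[(12102 − 11881)(32766 − 32041)] = √[221 × 725] = 400.2812
r = 49 / 400.2812 ≈ 0.122

0.122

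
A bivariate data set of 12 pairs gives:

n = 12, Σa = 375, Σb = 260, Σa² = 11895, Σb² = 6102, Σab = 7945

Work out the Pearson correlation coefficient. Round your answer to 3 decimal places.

r = (nΣab − ΣaΣb) / √[(nΣa² − (Σa)²)(nΣb² − (Σb)²)]
Numerator: 12×7945 − 375×260 = -2160
Denominator: √[(142740 − 140625)(73224 − 67600)] = √[2115 × 5624] = 3448.8781
r = -2160 / 3448.8781 ≈ -0.626

-0.626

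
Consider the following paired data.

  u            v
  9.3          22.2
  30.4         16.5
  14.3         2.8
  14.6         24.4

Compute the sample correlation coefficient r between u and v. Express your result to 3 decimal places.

-0.097

n = 4, Σu = 68.6, Σv = 65.9, Σu² = 1428.3, Σv² = 1368.29, Σuv = 1104.34
nΣuv − ΣuΣv = 4417.36 − 4520.74 = -103.38
nΣu² − (Σu)² = 5713.2 − 4705.96 = 1007.24; nΣv² − (Σv)² = 5473.16 − 4342.81 = 1130.35
r = -103.38 / √(1007.24 × 1130.35) = -103.38 / 1067.0210 ≈ -0.097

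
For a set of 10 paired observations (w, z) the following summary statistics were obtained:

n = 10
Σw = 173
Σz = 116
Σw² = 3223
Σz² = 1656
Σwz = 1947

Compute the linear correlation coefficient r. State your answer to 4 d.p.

r = (nΣwz − ΣwΣz) / √[(nΣw² − (Σw)²)(nΣz² − (Σz)²)]
Numerator: 10×1947 − 173×116 = -598
Denominator: √[(32230 − 29929)(16560 − 13456)] = √[2301 × 3104] = 2672.5089
r = -598 / 2672.5089 ≈ -0.2238

-0.2238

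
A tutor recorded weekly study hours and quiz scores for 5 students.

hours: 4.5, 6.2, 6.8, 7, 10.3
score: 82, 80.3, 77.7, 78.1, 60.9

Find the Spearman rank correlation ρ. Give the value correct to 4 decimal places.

-0.9000

Rank hours: 1, 2, 3, 4, 5
Rank score: 5, 4, 2, 3, 1
d = rank(hours) − rank(score): -4, -2, 1, 1, 4; Σd² = 38
ρ = 1 − 6Σd² / [n(n²−1)] = 1 − 6×38 / (5×24) = 1 − 228/120 ≈ -0.9000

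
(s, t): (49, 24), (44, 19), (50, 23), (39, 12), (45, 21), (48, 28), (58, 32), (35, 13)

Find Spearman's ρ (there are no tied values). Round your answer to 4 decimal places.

0.8810

Rank s: 6, 3, 7, 2, 4, 5, 8, 1
Rank t: 6, 3, 5, 1, 4, 7, 8, 2
d = rank(s) − rank(t): 0, 0, 2, 1, 0, -2, 0, -1; Σd² = 10
ρ = 1 − 6Σd² / [n(n²−1)] = 1 − 6×10 / (8×63) = 1 − 60/504 ≈ 0.8810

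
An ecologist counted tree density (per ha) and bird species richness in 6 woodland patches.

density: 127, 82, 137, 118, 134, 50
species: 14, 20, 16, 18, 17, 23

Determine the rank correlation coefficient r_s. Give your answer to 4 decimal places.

Rank density: 4, 2, 6, 3, 5, 1
Rank species: 1, 5, 2, 4, 3, 6
d = rank(density) − rank(species): 3, -3, 4, -1, 2, -5; Σd² = 64
ρ = 1 − 6Σd² / [n(n²−1)] = 1 − 6×64 / (6×35) = 1 − 384/210 ≈ -0.8286

-0.8286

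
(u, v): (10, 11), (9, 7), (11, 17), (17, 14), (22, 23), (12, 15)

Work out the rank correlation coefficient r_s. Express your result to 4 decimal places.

Rank u: 2, 1, 3, 5, 6, 4
Rank v: 2, 1, 5, 3, 6, 4
d = rank(u) − rank(v): 0, 0, -2, 2, 0, 0; Σd² = 8
ρ = 1 − 6Σd² / [n(n²−1)] = 1 − 6×8 / (6×35) = 1 − 48/210 ≈ 0.7714

0.7714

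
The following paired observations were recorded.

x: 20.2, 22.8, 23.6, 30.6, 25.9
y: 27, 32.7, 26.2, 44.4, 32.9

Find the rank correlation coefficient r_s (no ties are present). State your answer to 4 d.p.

0.7000

Rank x: 1, 2, 3, 5, 4
Rank y: 2, 3, 1, 5, 4
d = rank(x) − rank(y): -1, -1, 2, 0, 0; Σd² = 6
ρ = 1 − 6Σd² / [n(n²−1)] = 1 − 6×6 / (5×24) = 1 − 36/120 ≈ 0.7000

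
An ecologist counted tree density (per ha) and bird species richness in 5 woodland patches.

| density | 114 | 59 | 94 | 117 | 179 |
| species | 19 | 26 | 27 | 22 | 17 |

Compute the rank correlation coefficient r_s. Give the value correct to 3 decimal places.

Rank density: 3, 1, 2, 4, 5
Rank species: 2, 4, 5, 3, 1
d = rank(density) − rank(species): 1, -3, -3, 1, 4; Σd² = 36
ρ = 1 − 6Σd² / [n(n²−1)] = 1 − 6×36 / (5×24) = 1 − 216/120 ≈ -0.800

-0.800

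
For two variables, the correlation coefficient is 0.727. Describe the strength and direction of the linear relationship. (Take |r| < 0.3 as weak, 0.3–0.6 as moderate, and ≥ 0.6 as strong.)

r = 0.727 > 0 so the relationship is positive.
|r| = 0.727, which falls in the strong range.

strong positive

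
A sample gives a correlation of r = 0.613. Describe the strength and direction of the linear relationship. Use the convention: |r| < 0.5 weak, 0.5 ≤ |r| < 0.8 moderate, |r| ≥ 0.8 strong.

r = 0.613 > 0 so the relationship is positive.
|r| = 0.613, which falls in the moderate range.

moderate positive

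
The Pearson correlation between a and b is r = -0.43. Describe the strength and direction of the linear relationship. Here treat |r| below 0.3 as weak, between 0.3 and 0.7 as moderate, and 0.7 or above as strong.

moderate negative

r = -0.43 < 0 so the relationship is negative.
|r| = 0.43, which falls in the moderate range.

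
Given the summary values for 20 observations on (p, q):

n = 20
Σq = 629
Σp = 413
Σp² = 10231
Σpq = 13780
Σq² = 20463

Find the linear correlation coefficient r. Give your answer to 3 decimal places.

r = (nΣpq − ΣpΣq) / √[(nΣp² − (Σp)²)(nΣq² − (Σq)²)]
Numerator: 20×13780 − 413×629 = 15823
Denominator: √[(204620 − 170569)(409260 − 395641)] = √[34051 × 13619] = 21534.6365
r = 15823 / 21534.6365 ≈ 0.735

0.735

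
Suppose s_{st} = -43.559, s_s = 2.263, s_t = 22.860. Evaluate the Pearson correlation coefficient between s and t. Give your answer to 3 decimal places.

r = Cov(s,t) / (s_s · s_t) = -43.559 / (2.263 × 22.860)
  = -43.559 / 51.7322 ≈ -0.842

-0.842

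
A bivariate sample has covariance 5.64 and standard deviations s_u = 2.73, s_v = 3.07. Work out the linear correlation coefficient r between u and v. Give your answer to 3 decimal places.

0.673

r = Cov(u,v) / (s_u · s_v) = 5.64 / (2.73 × 3.07)
  = 5.64 / 8.3811 ≈ 0.673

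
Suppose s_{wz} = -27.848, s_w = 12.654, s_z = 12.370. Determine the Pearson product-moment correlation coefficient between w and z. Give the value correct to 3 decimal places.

r = Cov(w,z) / (s_w · s_z) = -27.848 / (12.654 × 12.370)
  = -27.848 / 156.5300 ≈ -0.178

-0.178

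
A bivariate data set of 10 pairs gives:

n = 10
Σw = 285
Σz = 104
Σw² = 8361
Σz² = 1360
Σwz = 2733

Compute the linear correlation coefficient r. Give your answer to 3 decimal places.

r = (nΣwz − ΣwΣz) / √[(nΣw² − (Σw)²)(nΣz² − (Σz)²)]
Numerator: 10×2733 − 285×104 = -2310
Denominator: √[(83610 − 81225)(13600 − 10816)] = √[2385 × 2784] = 2576.7887
r = -2310 / 2576.7887 ≈ -0.896

-0.896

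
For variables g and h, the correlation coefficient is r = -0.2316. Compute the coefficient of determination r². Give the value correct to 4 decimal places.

r² = (-0.2316)² = 0.0536

0.0536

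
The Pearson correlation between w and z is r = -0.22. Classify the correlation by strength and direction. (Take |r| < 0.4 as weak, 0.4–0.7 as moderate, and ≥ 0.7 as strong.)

weak negative

r = -0.22 < 0 so the relationship is negative.
|r| = 0.22, which falls in the weak range.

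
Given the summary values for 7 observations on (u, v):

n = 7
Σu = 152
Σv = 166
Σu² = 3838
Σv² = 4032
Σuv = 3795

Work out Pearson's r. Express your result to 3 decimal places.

0.841

r = (nΣuv − ΣuΣv) / √[(nΣu² − (Σu)²)(nΣv² − (Σv)²)]
Numerator: 7×3795 − 152×166 = 1333
Denominator: √[(26866 − 23104)(28224 − 27556)] = √[3762 × 668] = 1585.2495
r = 1333 / 1585.2495 ≈ 0.841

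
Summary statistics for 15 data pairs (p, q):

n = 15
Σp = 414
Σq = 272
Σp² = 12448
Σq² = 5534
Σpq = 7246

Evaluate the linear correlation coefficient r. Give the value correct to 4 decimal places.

-0.3331

r = (nΣpq − ΣpΣq) / √[(nΣp² − (Σp)²)(nΣq² − (Σq)²)]
Numerator: 15×7246 − 414×272 = -3918
Denominator: √[(186720 − 171396)(83010 − 73984)] = √[15324 × 9026] = 11760.7153
r = -3918 / 11760.7153 ≈ -0.3331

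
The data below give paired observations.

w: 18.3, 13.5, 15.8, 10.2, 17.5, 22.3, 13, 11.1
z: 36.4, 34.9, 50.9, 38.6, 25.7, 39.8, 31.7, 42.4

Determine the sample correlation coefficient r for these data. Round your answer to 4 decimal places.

-0.0688

n = 8, Σw = 121.7, Σz = 300.4, Σw² = 1966.57, Σz² = 11670.92, Σwz = 4555.24
nΣwz − ΣwΣz = 36441.92 − 36558.68 = -116.76
nΣw² − (Σw)² = 15732.56 − 14810.89 = 921.67; nΣz² − (Σz)² = 93367.36 − 90240.16 = 3127.2
r = -116.76 / √(921.67 × 3127.2) = -116.76 / 1697.7180 ≈ -0.0688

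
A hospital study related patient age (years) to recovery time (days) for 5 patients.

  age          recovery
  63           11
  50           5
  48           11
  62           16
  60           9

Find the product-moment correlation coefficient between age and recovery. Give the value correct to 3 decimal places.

n = 5, Σx = 283, Σy = 52, Σx² = 16217, Σy² = 604, Σxy = 3003
nΣxy − ΣxΣy = 15015 − 14716 = 299
nΣx² − (Σx)² = 81085 − 80089 = 996; nΣy² − (Σy)² = 3020 − 2704 = 316
r = 299 / √(996 × 316) = 299 / 561.0134 ≈ 0.533

0.533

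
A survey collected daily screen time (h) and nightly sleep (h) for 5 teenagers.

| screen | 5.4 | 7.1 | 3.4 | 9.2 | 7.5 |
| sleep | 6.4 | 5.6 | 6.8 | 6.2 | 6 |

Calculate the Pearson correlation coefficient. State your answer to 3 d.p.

n = 5, Σx = 32.6, Σy = 31, Σx² = 232.02, Σy² = 193, Σxy = 199.48
nΣxy − ΣxΣy = 997.4 − 1010.6 = -13.2
nΣx² − (Σx)² = 1160.1 − 1062.76 = 97.34; nΣy² − (Σy)² = 965 − 961 = 4
r = -13.2 / √(97.34 × 4) = -13.2 / 19.7322 ≈ -0.669

-0.669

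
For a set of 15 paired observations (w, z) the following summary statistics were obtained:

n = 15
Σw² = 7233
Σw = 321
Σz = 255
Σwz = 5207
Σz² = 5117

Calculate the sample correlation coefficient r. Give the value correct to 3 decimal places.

-0.469

r = (nΣwz − ΣwΣz) / √[(nΣw² − (Σw)²)(nΣz² − (Σz)²)]
Numerator: 15×5207 − 321×255 = -3750
Denominator: √[(108495 − 103041)(76755 − 65025)] = √[5454 × 11730] = 7998.4636
r = -3750 / 7998.4636 ≈ -0.469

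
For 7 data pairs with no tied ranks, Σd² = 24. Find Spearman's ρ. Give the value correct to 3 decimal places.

ρ = 1 − 6Σd² / [n(n²−1)] = 1 − 6×24 / (7×48)
  = 1 − 144/336 = 1 − 0.4286 ≈ 0.571

0.571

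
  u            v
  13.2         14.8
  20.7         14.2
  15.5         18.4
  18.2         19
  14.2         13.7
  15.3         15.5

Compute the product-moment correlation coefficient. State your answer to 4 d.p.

0.1568

n = 6, Σu = 97.1, Σv = 95.6, Σu² = 1609.95, Σv² = 1548.18, Σuv = 1551.99
nΣuv − ΣuΣv = 9311.94 − 9282.76 = 29.18
nΣu² − (Σu)² = 9659.7 − 9428.41 = 231.29; nΣv² − (Σv)² = 9289.08 − 9139.36 = 149.72
r = 29.18 / √(231.29 × 149.72) = 29.18 / 186.0880 ≈ 0.1568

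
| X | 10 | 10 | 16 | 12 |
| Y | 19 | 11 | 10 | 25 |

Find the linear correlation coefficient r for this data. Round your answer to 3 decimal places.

n = 4, ΣX = 48, ΣY = 65, ΣX² = 600, ΣY² = 1207, ΣXY = 760
nΣXY − ΣXΣY = 3040 − 3120 = -80
nΣX² − (ΣX)² = 2400 − 2304 = 96; nΣY² − (ΣY)² = 4828 − 4225 = 603
r = -80 / √(96 × 603) = -80 / 240.5993 ≈ -0.333

-0.333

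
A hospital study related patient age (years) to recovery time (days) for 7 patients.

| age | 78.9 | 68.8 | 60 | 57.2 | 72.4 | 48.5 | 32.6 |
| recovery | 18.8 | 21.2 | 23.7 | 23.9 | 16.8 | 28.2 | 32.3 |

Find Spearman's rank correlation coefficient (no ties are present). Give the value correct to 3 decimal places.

Rank age: 7, 5, 4, 3, 6, 2, 1
Rank recovery: 2, 3, 4, 5, 1, 6, 7
d = rank(age) − rank(recovery): 5, 2, 0, -2, 5, -4, -6; Σd² = 110
ρ = 1 − 6Σd² / [n(n²−1)] = 1 − 6×110 / (7×48) = 1 − 660/336 ≈ -0.964

-0.964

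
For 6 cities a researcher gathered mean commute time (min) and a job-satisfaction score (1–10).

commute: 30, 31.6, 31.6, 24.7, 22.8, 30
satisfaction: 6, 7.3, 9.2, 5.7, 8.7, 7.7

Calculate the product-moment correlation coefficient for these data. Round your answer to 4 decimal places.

n = 6, Σx = 170.7, Σy = 44.6, Σx² = 4927.05, Σy² = 341.4, Σxy = 1271.55
nΣxy − ΣxΣy = 7629.3 − 7613.22 = 16.08
nΣx² − (Σx)² = 29562.3 − 29138.49 = 423.81; nΣy² − (Σy)² = 2048.4 − 1989.16 = 59.24
r = 16.08 / √(423.81 × 59.24) = 16.08 / 158.4503 ≈ 0.1015

0.1015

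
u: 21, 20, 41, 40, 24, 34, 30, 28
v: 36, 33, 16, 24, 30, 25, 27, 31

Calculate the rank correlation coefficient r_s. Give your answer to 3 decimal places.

-0.952

Rank u: 2, 1, 8, 7, 3, 6, 5, 4
Rank v: 8, 7, 1, 2, 5, 3, 4, 6
d = rank(u) − rank(v): -6, -6, 7, 5, -2, 3, 1, -2; Σd² = 164
ρ = 1 − 6Σd² / [n(n²−1)] = 1 − 6×164 / (8×63) = 1 − 984/504 ≈ -0.952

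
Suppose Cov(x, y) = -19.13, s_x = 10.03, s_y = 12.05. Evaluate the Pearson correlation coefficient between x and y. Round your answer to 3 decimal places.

-0.158

r = Cov(x,y) / (s_x · s_y) = -19.13 / (10.03 × 12.05)
  = -19.13 / 120.8615 ≈ -0.158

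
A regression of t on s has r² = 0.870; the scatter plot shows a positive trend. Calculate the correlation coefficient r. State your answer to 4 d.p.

0.9327

|r| = √0.870 = 0.9327
The association is positive, so r = 0.9327.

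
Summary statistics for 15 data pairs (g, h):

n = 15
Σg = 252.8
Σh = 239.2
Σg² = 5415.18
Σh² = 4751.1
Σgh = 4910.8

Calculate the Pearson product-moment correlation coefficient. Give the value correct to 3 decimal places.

0.846

r = (nΣgh − ΣgΣh) / √[(nΣg² − (Σg)²)(nΣh² − (Σh)²)]
Numerator: 15×4910.8 − 252.8×239.2 = 13192.24
Denominator: √[(81227.7 − 63907.84)(71266.5 − 57216.64)] = √[17319.86 × 14049.86] = 15599.4105
r = 13192.24 / 15599.4105 ≈ 0.846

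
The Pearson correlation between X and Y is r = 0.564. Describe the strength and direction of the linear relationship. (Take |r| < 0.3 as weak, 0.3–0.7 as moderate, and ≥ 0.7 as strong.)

moderate positive

r = 0.564 > 0 so the relationship is positive.
|r| = 0.564, which falls in the moderate range.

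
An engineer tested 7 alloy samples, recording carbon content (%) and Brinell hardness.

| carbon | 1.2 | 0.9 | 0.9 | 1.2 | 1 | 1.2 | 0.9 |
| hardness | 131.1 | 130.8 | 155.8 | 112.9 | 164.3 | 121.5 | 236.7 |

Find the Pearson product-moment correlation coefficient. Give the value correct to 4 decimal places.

n = 7, Σx = 7.3, Σy = 1053.1, Σx² = 7.75, Σy² = 169099.53, Σxy = 1073.87
nΣxy − ΣxΣy = 7517.09 − 7687.63 = -170.54
nΣx² − (Σx)² = 54.25 − 53.29 = 0.96; nΣy² − (Σy)² = 1183696.71 − 1109019.61 = 74677.1
r = -170.54 / √(0.96 × 74677.1) = -170.54 / 267.7499 ≈ -0.6369

-0.6369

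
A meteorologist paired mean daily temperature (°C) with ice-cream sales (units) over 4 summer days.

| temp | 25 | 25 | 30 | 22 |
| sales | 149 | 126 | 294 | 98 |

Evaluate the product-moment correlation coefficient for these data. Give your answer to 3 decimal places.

n = 4, Σx = 102, Σy = 667, Σx² = 2634, Σy² = 134117, Σxy = 17851
nΣxy − ΣxΣy = 71404 − 68034 = 3370
nΣx² − (Σx)² = 10536 − 10404 = 132; nΣy² − (Σy)² = 536468 − 444889 = 91579
r = 3370 / √(132 × 91579) = 3370 / 3476.8417 ≈ 0.969

0.969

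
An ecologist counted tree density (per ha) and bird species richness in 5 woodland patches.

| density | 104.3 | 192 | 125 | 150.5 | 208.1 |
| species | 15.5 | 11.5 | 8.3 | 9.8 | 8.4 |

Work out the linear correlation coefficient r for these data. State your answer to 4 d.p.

n = 5, Σx = 779.9, Σy = 53.5, Σx² = 129323.35, Σy² = 607.99, Σxy = 8085.09
nΣxy − ΣxΣy = 40425.45 − 41724.65 = -1299.2
nΣx² − (Σx)² = 646616.75 − 608244.01 = 38372.74; nΣy² − (Σy)² = 3039.95 − 2862.25 = 177.7
r = -1299.2 / √(38372.74 × 177.7) = -1299.2 / 2611.2901 ≈ -0.4975

-0.4975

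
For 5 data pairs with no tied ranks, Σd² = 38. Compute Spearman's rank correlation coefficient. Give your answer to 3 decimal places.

ρ = 1 − 6Σd² / [n(n²−1)] = 1 − 6×38 / (5×24)
  = 1 − 228/120 = 1 − 1.9000 ≈ -0.900

-0.900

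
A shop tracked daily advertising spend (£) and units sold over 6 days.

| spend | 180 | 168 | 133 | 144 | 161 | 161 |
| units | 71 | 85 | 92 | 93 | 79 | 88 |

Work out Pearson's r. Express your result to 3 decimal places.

-0.852

n = 6, Σx = 947, Σy = 508, Σx² = 150891, Σy² = 43364, Σxy = 79575
nΣxy − ΣxΣy = 477450 − 481076 = -3626
nΣx² − (Σx)² = 905346 − 896809 = 8537; nΣy² − (Σy)² = 260184 − 258064 = 2120
r = -3626 / √(8537 × 2120) = -3626 / 4254.2261 ≈ -0.852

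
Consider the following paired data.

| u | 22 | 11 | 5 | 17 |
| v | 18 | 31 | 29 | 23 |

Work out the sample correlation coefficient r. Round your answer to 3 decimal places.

n = 4, Σu = 55, Σv = 101, Σu² = 919, Σv² = 2655, Σuv = 1273
nΣuv − ΣuΣv = 5092 − 5555 = -463
nΣu² − (Σu)² = 3676 − 3025 = 651; nΣv² − (Σv)² = 10620 − 10201 = 419
r = -463 / √(651 × 419) = -463 / 522.2729 ≈ -0.887

-0.887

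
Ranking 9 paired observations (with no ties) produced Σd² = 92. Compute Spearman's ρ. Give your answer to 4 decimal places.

0.2333

ρ = 1 − 6Σd² / [n(n²−1)] = 1 − 6×92 / (9×80)
  = 1 − 552/720 = 1 − 0.76667 ≈ 0.2333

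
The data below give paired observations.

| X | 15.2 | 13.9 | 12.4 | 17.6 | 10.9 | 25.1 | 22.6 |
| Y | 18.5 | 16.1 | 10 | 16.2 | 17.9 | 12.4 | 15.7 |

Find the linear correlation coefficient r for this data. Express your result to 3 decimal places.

-0.213

n = 7, ΣX = 117.7, ΣY = 106.8, ΣX² = 2147.35, ΣY² = 1684.56, ΣXY = 1775.28
nΣXY − ΣXΣY = 12426.96 − 12570.36 = -143.4
nΣX² − (ΣX)² = 15031.45 − 13853.29 = 1178.16; nΣY² − (ΣY)² = 11791.92 − 11406.24 = 385.68
r = -143.4 / √(1178.16 × 385.68) = -143.4 / 674.0866 ≈ -0.213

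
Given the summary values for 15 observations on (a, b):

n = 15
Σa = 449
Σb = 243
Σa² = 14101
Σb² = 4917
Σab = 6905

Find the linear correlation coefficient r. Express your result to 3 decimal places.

-0.458

r = (nΣab − ΣaΣb) / √[(nΣa² − (Σa)²)(nΣb² − (Σb)²)]
Numerator: 15×6905 − 449×243 = -5532
Denominator: √[(211515 − 201601)(73755 − 59049)] = √[9914 × 14706] = 12074.5718
r = -5532 / 12074.5718 ≈ -0.458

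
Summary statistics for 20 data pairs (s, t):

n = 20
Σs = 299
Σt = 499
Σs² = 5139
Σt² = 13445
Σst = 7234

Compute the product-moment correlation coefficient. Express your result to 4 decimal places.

r = (nΣst − ΣsΣt) / √[(nΣs² − (Σs)²)(nΣt² − (Σt)²)]
Numerator: 20×7234 − 299×499 = -4521
Denominator: √[(102780 − 89401)(268900 − 249001)] = √[13379 × 19899] = 16316.5168
r = -4521 / 16316.5168 ≈ -0.2771

-0.2771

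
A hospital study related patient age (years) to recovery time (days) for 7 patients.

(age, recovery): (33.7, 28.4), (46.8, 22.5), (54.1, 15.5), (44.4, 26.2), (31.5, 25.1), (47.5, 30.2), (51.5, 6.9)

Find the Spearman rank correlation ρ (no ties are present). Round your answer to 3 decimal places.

-0.500

Rank age: 2, 4, 7, 3, 1, 5, 6
Rank recovery: 6, 3, 2, 5, 4, 7, 1
d = rank(age) − rank(recovery): -4, 1, 5, -2, -3, -2, 5; Σd² = 84
ρ = 1 − 6Σd² / [n(n²−1)] = 1 − 6×84 / (7×48) = 1 − 504/336 ≈ -0.500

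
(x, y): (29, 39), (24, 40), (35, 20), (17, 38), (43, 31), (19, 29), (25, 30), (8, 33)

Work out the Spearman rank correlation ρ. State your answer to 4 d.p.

-0.2619

Rank x: 6, 4, 7, 2, 8, 3, 5, 1
Rank y: 7, 8, 1, 6, 4, 2, 3, 5
d = rank(x) − rank(y): -1, -4, 6, -4, 4, 1, 2, -4; Σd² = 106
ρ = 1 − 6Σd² / [n(n²−1)] = 1 − 6×106 / (8×63) = 1 − 636/504 ≈ -0.2619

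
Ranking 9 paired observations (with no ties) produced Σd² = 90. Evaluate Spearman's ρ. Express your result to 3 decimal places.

ρ = 1 − 6Σd² / [n(n²−1)] = 1 − 6×90 / (9×80)
  = 1 − 540/720 = 1 − 0.7500 ≈ 0.250

0.250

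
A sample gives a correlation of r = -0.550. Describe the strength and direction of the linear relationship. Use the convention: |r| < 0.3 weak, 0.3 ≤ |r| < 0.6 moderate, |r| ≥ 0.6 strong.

moderate negative

r = -0.550 < 0 so the relationship is negative.
|r| = 0.550, which falls in the moderate range.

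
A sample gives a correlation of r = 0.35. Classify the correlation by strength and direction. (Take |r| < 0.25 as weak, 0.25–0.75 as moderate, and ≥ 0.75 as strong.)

r = 0.35 > 0 so the relationship is positive.
|r| = 0.35, which falls in the moderate range.

moderate positive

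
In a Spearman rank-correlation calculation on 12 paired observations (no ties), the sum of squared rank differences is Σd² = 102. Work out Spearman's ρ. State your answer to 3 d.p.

0.643

ρ = 1 − 6Σd² / [n(n²−1)] = 1 − 6×102 / (12×143)
  = 1 − 612/1716 = 1 − 0.3566 ≈ 0.643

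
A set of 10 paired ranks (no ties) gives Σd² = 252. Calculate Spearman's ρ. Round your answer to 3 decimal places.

ρ = 1 − 6Σd² / [n(n²−1)] = 1 − 6×252 / (10×99)
  = 1 − 1512/990 = 1 − 1.5273 ≈ -0.527

-0.527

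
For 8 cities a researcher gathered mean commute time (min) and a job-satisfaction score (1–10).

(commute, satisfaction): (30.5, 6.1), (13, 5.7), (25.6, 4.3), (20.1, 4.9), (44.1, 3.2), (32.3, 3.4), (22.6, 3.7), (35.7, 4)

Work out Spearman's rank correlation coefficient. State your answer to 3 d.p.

-0.619

Rank commute: 5, 1, 4, 2, 8, 6, 3, 7
Rank satisfaction: 8, 7, 5, 6, 1, 2, 3, 4
d = rank(commute) − rank(satisfaction): -3, -6, -1, -4, 7, 4, 0, 3; Σd² = 136
ρ = 1 − 6Σd² / [n(n²−1)] = 1 − 6×136 / (8×63) = 1 − 816/504 ≈ -0.619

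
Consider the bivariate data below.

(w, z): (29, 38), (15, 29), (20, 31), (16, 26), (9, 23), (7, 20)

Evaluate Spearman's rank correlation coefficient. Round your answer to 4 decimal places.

0.9429

Rank w: 6, 3, 5, 4, 2, 1
Rank z: 6, 4, 5, 3, 2, 1
d = rank(w) − rank(z): 0, -1, 0, 1, 0, 0; Σd² = 2
ρ = 1 − 6Σd² / [n(n²−1)] = 1 − 6×2 / (6×35) = 1 − 12/210 ≈ 0.9429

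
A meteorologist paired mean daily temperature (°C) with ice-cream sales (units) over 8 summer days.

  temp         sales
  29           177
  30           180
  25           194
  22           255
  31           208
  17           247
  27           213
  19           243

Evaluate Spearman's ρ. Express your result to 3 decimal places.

Rank temp: 6, 7, 4, 3, 8, 1, 5, 2
Rank sales: 1, 2, 3, 8, 4, 7, 5, 6
d = rank(temp) − rank(sales): 5, 5, 1, -5, 4, -6, 0, -4; Σd² = 144
ρ = 1 − 6Σd² / [n(n²−1)] = 1 − 6×144 / (8×63) = 1 − 864/504 ≈ -0.714

-0.714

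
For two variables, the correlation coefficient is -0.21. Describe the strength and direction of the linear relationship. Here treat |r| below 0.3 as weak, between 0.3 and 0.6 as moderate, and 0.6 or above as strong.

r = -0.21 < 0 so the relationship is negative.
|r| = 0.21, which falls in the weak range.

weak negative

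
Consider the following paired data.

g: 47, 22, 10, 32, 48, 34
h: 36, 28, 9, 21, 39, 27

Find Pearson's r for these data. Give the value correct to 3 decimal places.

n = 6, Σg = 193, Σh = 160, Σg² = 7277, Σh² = 4852, Σgh = 5860
nΣgh − ΣgΣh = 35160 − 30880 = 4280
nΣg² − (Σg)² = 43662 − 37249 = 6413; nΣh² − (Σh)² = 29112 − 25600 = 3512
r = 4280 / √(6413 × 3512) = 4280 / 4745.7830 ≈ 0.902

0.902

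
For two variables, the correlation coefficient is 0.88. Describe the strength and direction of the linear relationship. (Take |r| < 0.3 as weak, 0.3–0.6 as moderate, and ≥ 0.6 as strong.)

r = 0.88 > 0 so the relationship is positive.
|r| = 0.88, which falls in the strong range.

strong positive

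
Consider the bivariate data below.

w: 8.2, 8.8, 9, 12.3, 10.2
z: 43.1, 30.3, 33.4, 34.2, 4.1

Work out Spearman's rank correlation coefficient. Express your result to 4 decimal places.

-0.3000

Rank w: 1, 2, 3, 5, 4
Rank z: 5, 2, 3, 4, 1
d = rank(w) − rank(z): -4, 0, 0, 1, 3; Σd² = 26
ρ = 1 − 6Σd² / [n(n²−1)] = 1 − 6×26 / (5×24) = 1 − 156/120 ≈ -0.3000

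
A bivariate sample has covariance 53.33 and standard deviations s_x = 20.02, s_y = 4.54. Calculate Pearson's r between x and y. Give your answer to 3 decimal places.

0.587

r = Cov(x,y) / (s_x · s_y) = 53.33 / (20.02 × 4.54)
  = 53.33 / 90.8908 ≈ 0.587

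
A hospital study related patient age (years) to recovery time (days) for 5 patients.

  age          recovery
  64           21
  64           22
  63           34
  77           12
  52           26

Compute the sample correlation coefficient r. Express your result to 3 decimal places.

n = 5, Σx = 320, Σy = 115, Σx² = 20794, Σy² = 2901, Σxy = 7170
nΣxy − ΣxΣy = 35850 − 36800 = -950
nΣx² − (Σx)² = 103970 − 102400 = 1570; nΣy² − (Σy)² = 14505 − 13225 = 1280
r = -950 / √(1570 × 1280) = -950 / 1417.6036 ≈ -0.670

-0.670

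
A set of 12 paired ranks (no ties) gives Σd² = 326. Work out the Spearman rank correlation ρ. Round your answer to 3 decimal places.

ρ = 1 − 6Σd² / [n(n²−1)] = 1 − 6×326 / (12×143)
  = 1 − 1956/1716 = 1 − 1.1399 ≈ -0.140

-0.140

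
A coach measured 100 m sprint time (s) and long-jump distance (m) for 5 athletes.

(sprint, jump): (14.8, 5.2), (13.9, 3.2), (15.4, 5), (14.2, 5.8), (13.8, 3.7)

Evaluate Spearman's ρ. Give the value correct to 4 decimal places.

0.5000

Rank sprint: 4, 2, 5, 3, 1
Rank jump: 4, 1, 3, 5, 2
d = rank(sprint) − rank(jump): 0, 1, 2, -2, -1; Σd² = 10
ρ = 1 − 6Σd² / [n(n²−1)] = 1 − 6×10 / (5×24) = 1 − 60/120 ≈ 0.5000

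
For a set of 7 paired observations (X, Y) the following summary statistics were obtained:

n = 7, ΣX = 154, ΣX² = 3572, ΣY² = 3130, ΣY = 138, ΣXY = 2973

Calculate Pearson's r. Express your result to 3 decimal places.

r = (nΣXY − ΣXΣY) / √[(nΣX² − (ΣX)²)(nΣY² − (ΣY)²)]
Numerator: 7×2973 − 154×138 = -441
Denominator: √[(25004 − 23716)(21910 − 19044)] = √[1288 × 2866] = 1921.3037
r = -441 / 1921.3037 ≈ -0.230

-0.230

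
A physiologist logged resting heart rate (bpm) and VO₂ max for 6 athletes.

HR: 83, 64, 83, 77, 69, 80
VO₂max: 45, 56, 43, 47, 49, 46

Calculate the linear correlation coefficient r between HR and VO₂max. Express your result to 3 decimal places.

n = 6, Σx = 456, Σy = 286, Σx² = 34964, Σy² = 13736, Σxy = 21568
nΣxy − ΣxΣy = 129408 − 130416 = -1008
nΣx² − (Σx)² = 209784 − 207936 = 1848; nΣy² − (Σy)² = 82416 − 81796 = 620
r = -1008 / √(1848 × 620) = -1008 / 1070.4018 ≈ -0.942

-0.942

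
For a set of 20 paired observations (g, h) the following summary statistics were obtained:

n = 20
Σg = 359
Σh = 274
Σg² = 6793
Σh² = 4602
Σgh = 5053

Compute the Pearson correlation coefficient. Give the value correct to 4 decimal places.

r = (nΣgh − ΣgΣh) / √[(nΣg² − (Σg)²)(nΣh² − (Σh)²)]
Numerator: 20×5053 − 359×274 = 2694
Denominator: √[(135860 − 128881)(92040 − 75076)] = √[6979 × 16964] = 10880.7976
r = 2694 / 10880.7976 ≈ 0.2476

0.2476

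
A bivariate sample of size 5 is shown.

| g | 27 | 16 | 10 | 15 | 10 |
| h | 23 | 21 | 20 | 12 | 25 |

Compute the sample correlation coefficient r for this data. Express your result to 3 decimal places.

0.083

n = 5, Σg = 78, Σh = 101, Σg² = 1410, Σh² = 2139, Σgh = 1587
nΣgh − ΣgΣh = 7935 − 7878 = 57
nΣg² − (Σg)² = 7050 − 6084 = 966; nΣh² − (Σh)² = 10695 − 10201 = 494
r = 57 / √(966 × 494) = 57 / 690.7995 ≈ 0.083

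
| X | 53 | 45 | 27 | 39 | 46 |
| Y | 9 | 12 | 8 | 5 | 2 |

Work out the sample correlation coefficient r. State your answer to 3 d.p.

0.054

n = 5, ΣX = 210, ΣY = 36, ΣX² = 9200, ΣY² = 318, ΣXY = 1520
nΣXY − ΣXΣY = 7600 − 7560 = 40
nΣX² − (ΣX)² = 46000 − 44100 = 1900; nΣY² − (ΣY)² = 1590 − 1296 = 294
r = 40 / √(1900 × 294) = 40 / 747.3955 ≈ 0.054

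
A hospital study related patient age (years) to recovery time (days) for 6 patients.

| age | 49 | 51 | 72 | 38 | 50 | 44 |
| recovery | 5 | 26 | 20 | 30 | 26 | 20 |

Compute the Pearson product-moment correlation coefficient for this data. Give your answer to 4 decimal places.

-0.2041

n = 6, Σx = 304, Σy = 127, Σx² = 16066, Σy² = 3077, Σxy = 6331
nΣxy − ΣxΣy = 37986 − 38608 = -622
nΣx² − (Σx)² = 96396 − 92416 = 3980; nΣy² − (Σy)² = 18462 − 16129 = 2333
r = -622 / √(3980 × 2333) = -622 / 3047.1856 ≈ -0.2041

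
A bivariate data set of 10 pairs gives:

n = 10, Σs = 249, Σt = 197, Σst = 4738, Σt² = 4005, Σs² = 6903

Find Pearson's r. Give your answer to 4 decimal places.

-0.5665

r = (nΣst − ΣsΣt) / √[(nΣs² − (Σs)²)(nΣt² − (Σt)²)]
Numerator: 10×4738 − 249×197 = -1673
Denominator: √[(69030 − 62001)(40050 − 38809)] = √[7029 × 1241] = 2953.4707
r = -1673 / 2953.4707 ≈ -0.5665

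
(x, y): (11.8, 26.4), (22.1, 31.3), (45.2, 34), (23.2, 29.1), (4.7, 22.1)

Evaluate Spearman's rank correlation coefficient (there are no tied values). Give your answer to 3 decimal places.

0.900

Rank x: 2, 3, 5, 4, 1
Rank y: 2, 4, 5, 3, 1
d = rank(x) − rank(y): 0, -1, 0, 1, 0; Σd² = 2
ρ = 1 − 6Σd² / [n(n²−1)] = 1 − 6×2 / (5×24) = 1 − 12/120 ≈ 0.900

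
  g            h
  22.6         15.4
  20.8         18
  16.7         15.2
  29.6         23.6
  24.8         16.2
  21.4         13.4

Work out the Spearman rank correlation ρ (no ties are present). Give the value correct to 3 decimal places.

Rank g: 4, 2, 1, 6, 5, 3
Rank h: 3, 5, 2, 6, 4, 1
d = rank(g) − rank(h): 1, -3, -1, 0, 1, 2; Σd² = 16
ρ = 1 − 6Σd² / [n(n²−1)] = 1 − 6×16 / (6×35) = 1 − 96/210 ≈ 0.543

0.543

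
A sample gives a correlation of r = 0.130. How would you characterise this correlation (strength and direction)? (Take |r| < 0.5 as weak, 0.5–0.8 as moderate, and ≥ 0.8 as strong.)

weak positive

r = 0.130 > 0 so the relationship is positive.
|r| = 0.130, which falls in the weak range.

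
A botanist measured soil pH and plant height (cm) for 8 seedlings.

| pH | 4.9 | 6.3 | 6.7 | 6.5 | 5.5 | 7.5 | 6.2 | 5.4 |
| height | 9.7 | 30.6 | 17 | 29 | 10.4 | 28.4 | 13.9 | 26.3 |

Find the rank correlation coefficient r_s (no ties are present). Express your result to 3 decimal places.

Rank pH: 1, 5, 7, 6, 3, 8, 4, 2
Rank height: 1, 8, 4, 7, 2, 6, 3, 5
d = rank(pH) − rank(height): 0, -3, 3, -1, 1, 2, 1, -3; Σd² = 34
ρ = 1 − 6Σd² / [n(n²−1)] = 1 − 6×34 / (8×63) = 1 − 204/504 ≈ 0.595

0.595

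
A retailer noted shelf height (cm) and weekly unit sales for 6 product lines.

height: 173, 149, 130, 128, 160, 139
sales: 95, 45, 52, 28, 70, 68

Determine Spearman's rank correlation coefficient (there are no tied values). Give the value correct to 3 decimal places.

Rank height: 6, 4, 2, 1, 5, 3
Rank sales: 6, 2, 3, 1, 5, 4
d = rank(height) − rank(sales): 0, 2, -1, 0, 0, -1; Σd² = 6
ρ = 1 − 6Σd² / [n(n²−1)] = 1 − 6×6 / (6×35) = 1 − 36/210 ≈ 0.829

0.829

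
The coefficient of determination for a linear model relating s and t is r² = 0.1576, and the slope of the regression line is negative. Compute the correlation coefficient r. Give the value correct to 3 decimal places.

|r| = √0.1576 = 0.397
The association is negative, so r = −0.397.

-0.397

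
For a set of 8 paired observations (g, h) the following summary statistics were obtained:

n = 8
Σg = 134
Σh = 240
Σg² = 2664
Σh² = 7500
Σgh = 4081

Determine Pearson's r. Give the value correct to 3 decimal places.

r = (nΣgh − ΣgΣh) / √[(nΣg² − (Σg)²)(nΣh² − (Σh)²)]
Numerator: 8×4081 − 134×240 = 488
Denominator: √[(21312 − 17956)(60000 − 57600)] = √[3356 × 2400] = 2838.0275
r = 488 / 2838.0275 ≈ 0.172

0.172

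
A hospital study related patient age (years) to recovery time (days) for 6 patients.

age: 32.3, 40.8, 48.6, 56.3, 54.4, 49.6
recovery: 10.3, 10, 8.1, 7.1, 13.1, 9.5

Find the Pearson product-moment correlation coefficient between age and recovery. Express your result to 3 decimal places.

n = 6, Σx = 282, Σy = 58.1, Σx² = 13659.1, Σy² = 583.97, Σxy = 2717.92
nΣxy − ΣxΣy = 16307.52 − 16384.2 = -76.68
nΣx² − (Σx)² = 81954.6 − 79524 = 2430.6; nΣy² − (Σy)² = 3503.82 − 3375.61 = 128.21
r = -76.68 / √(2430.6 × 128.21) = -76.68 / 558.2358 ≈ -0.137

-0.137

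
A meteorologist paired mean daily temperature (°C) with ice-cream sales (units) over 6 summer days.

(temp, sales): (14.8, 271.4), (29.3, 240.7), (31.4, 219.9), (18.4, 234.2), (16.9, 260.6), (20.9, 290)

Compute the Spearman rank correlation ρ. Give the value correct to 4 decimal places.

-0.5429

Rank temp: 1, 5, 6, 3, 2, 4
Rank sales: 5, 3, 1, 2, 4, 6
d = rank(temp) − rank(sales): -4, 2, 5, 1, -2, -2; Σd² = 54
ρ = 1 − 6Σd² / [n(n²−1)] = 1 − 6×54 / (6×35) = 1 − 324/210 ≈ -0.5429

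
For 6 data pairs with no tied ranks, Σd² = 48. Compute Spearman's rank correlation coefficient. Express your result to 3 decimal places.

ρ = 1 − 6Σd² / [n(n²−1)] = 1 − 6×48 / (6×35)
  = 1 − 288/210 = 1 − 1.3714 ≈ -0.371

-0.371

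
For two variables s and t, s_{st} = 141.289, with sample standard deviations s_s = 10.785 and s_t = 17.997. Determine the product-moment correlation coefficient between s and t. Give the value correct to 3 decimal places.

0.728

r = Cov(s,t) / (s_s · s_t) = 141.289 / (10.785 × 17.997)
  = 141.289 / 194.0976 ≈ 0.728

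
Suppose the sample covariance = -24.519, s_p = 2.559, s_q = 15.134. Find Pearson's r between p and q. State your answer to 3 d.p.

-0.633

r = Cov(p,q) / (s_p · s_q) = -24.519 / (2.559 × 15.134)
  = -24.519 / 38.7279 ≈ -0.633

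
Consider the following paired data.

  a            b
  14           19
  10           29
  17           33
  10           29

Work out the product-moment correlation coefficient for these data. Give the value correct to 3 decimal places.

n = 4, Σa = 51, Σb = 110, Σa² = 685, Σb² = 3132, Σab = 1407
nΣab − ΣaΣb = 5628 − 5610 = 18
nΣa² − (Σa)² = 2740 − 2601 = 139; nΣb² − (Σb)² = 12528 − 12100 = 428
r = 18 / √(139 × 428) = 18 / 243.9098 ≈ 0.074

0.074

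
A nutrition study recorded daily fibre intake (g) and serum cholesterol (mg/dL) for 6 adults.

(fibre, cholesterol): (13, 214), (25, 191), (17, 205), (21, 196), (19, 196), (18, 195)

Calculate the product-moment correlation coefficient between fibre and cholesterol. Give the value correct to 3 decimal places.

-0.891

n = 6, Σx = 113, Σy = 1197, Σx² = 2209, Σy² = 239159, Σxy = 22392
nΣxy − ΣxΣy = 134352 − 135261 = -909
nΣx² − (Σx)² = 13254 − 12769 = 485; nΣy² − (Σy)² = 1434954 − 1432809 = 2145
r = -909 / √(485 × 2145) = -909 / 1019.9632 ≈ -0.891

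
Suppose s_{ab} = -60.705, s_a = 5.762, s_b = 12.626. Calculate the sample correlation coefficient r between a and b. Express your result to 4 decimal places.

-0.8344

r = Cov(a,b) / (s_a · s_b) = -60.705 / (5.762 × 12.626)
  = -60.705 / 72.7510 ≈ -0.8344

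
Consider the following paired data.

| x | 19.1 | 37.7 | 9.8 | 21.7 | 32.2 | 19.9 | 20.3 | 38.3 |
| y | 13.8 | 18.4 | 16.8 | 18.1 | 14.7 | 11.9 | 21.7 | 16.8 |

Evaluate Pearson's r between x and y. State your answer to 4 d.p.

0.0941

n = 8, Σx = 199, Σy = 132.2, Σx² = 5664.86, Σy² = 2249.68, Σxy = 3308.77
nΣxy − ΣxΣy = 26470.16 − 26307.8 = 162.36
nΣx² − (Σx)² = 45318.88 − 39601 = 5717.88; nΣy² − (Σy)² = 17997.44 − 17476.84 = 520.6
r = 162.36 / √(5717.88 × 520.6) = 162.36 / 1725.3198 ≈ 0.0941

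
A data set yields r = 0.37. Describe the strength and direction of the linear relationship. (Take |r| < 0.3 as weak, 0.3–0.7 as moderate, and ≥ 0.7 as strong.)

r = 0.37 > 0 so the relationship is positive.
|r| = 0.37, which falls in the moderate range.

moderate positive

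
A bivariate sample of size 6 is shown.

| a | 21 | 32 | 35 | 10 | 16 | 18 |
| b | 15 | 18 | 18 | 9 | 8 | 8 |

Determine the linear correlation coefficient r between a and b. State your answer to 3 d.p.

0.895

n = 6, Σa = 132, Σb = 76, Σa² = 3370, Σb² = 1082, Σab = 1883
nΣab − ΣaΣb = 11298 − 10032 = 1266
nΣa² − (Σa)² = 20220 − 17424 = 2796; nΣb² − (Σb)² = 6492 − 5776 = 716
r = 1266 / √(2796 × 716) = 1266 / 1414.8979 ≈ 0.895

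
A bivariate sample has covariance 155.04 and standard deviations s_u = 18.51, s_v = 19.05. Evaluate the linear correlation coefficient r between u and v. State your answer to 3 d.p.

r = Cov(u,v) / (s_u · s_v) = 155.04 / (18.51 × 19.05)
  = 155.04 / 352.6155 ≈ 0.440

0.440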